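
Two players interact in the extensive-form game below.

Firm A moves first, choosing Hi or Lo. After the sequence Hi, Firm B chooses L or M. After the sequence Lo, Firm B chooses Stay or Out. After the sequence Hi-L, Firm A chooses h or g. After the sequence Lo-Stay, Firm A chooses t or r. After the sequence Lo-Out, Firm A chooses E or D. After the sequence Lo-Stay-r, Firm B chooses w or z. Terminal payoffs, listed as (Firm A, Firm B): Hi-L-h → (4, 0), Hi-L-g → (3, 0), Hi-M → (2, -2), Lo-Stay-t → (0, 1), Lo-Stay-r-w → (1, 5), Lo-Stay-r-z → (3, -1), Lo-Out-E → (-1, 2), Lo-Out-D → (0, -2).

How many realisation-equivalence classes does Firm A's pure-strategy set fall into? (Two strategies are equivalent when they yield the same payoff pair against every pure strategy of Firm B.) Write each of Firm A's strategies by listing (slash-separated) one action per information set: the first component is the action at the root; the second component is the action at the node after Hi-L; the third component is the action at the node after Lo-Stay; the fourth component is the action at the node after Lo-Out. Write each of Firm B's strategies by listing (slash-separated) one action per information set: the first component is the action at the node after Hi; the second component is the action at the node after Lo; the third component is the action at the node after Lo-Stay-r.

Firm A has 16 pure strategies: Hi/h/t/E, Hi/h/t/D, Hi/h/r/E, Hi/h/r/D, Hi/g/t/E, Hi/g/t/D, Hi/g/r/E, Hi/g/r/D, Lo/h/t/E, Lo/h/t/D, Lo/h/r/E, Lo/h/r/D, Lo/g/t/E, Lo/g/t/D, Lo/g/r/E, Lo/g/r/D. Columns: L/Stay/w, L/Stay/z, L/Out/w, L/Out/z, M/Stay/w, M/Stay/z, M/Out/w, M/Out/z.
{Hi/h/t/E, Hi/h/t/D, Hi/h/r/E, Hi/h/r/D} → row (4,0) (4,0) (4,0) (4,0) (2,-2) (2,-2) (2,-2) (2,-2)
{Hi/g/t/E, Hi/g/t/D, Hi/g/r/E, Hi/g/r/D} → row (3,0) (3,0) (3,0) (3,0) (2,-2) (2,-2) (2,-2) (2,-2)
{Lo/h/t/E, Lo/g/t/E} → row (0,1) (0,1) (-1,2) (-1,2) (0,1) (0,1) (-1,2) (-1,2)
{Lo/h/t/D, Lo/g/t/D} → row (0,1) (0,1) (0,-2) (0,-2) (0,1) (0,1) (0,-2) (0,-2)
{Lo/h/r/E, Lo/g/r/E} → row (1,5) (3,-1) (-1,2) (-1,2) (1,5) (3,-1) (-1,2) (-1,2)
{Lo/h/r/D, Lo/g/r/D} → row (1,5) (3,-1) (0,-2) (0,-2) (1,5) (3,-1) (0,-2) (0,-2)
That's 6 distinct rows out of 16 strategies.

6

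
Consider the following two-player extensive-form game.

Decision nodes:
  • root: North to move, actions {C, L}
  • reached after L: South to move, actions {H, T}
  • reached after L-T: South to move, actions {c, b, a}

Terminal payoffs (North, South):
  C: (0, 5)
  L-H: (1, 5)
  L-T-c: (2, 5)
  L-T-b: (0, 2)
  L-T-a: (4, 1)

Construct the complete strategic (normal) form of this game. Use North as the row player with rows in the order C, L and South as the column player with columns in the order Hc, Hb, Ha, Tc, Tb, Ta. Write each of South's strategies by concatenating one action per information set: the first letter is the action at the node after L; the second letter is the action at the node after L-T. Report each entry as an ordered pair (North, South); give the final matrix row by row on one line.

Row C: Hc→(0,5), Hb→(0,5), Ha→(0,5), Tc→(0,5), Tb→(0,5), Ta→(0,5)
Row L: Hc→(1,5), Hb→(1,5), Ha→(1,5), Tc→(2,5), Tb→(0,2), Ta→(4,1)

C: (0,5) (0,5) (0,5) (0,5) (0,5) (0,5) | L: (1,5) (1,5) (1,5) (2,5) (0,2) (4,1)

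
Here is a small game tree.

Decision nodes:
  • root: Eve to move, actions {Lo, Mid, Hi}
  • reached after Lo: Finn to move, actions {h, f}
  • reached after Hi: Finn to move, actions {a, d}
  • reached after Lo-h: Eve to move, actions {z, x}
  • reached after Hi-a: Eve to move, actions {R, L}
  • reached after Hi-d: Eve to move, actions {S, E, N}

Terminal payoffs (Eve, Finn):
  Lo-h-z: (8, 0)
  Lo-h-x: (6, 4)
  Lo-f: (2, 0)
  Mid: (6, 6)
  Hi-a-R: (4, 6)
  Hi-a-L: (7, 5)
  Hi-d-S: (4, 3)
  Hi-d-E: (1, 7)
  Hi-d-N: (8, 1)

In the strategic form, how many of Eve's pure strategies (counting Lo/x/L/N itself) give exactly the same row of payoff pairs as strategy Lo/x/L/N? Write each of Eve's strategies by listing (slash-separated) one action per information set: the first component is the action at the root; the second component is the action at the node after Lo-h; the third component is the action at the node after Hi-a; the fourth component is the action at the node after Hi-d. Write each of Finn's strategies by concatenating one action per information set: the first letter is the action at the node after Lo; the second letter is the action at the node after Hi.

6

Row for Lo/x/L/N (columns ha, hd, fa, fd): (6,4) (6,4) (2,0) (2,0).
Under Lo/x/L/N, Eve's choice at the node after Hi-a and at the node after Hi-d can never be reached regardless of what Finn does, so varying those choices leaves every outcome unchanged.
Holding the reachable choices fixed and varying the unreachable ones freely already gives 2 × 3 = 6 equivalent strategies.
No other strategy reproduces this row, so those 6 are the full class: Lo/x/R/S, Lo/x/R/E, Lo/x/R/N, Lo/x/L/S, Lo/x/L/E, Lo/x/L/N.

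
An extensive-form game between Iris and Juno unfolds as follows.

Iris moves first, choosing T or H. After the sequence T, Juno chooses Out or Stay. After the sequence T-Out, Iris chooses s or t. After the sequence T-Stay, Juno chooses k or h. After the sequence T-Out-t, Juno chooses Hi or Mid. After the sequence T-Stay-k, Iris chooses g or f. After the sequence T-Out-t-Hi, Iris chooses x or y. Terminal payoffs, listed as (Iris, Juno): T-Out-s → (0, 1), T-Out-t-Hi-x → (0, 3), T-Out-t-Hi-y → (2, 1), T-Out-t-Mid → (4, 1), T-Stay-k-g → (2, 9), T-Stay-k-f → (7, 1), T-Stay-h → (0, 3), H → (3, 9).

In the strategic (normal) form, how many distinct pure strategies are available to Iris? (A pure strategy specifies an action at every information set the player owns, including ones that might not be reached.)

Iris owns the root with actions {T, H} — two choices.
Iris owns the node after T-Out with actions {s, t} — two choices.
Iris owns the node after T-Stay-k with actions {g, f} — two choices.
Iris owns the node after T-Out-t-Hi with actions {x, y} — two choices.
A pure strategy fixes one action at each information set independently, so the count is the product 2 × 2 × 2 × 2 = 16.

16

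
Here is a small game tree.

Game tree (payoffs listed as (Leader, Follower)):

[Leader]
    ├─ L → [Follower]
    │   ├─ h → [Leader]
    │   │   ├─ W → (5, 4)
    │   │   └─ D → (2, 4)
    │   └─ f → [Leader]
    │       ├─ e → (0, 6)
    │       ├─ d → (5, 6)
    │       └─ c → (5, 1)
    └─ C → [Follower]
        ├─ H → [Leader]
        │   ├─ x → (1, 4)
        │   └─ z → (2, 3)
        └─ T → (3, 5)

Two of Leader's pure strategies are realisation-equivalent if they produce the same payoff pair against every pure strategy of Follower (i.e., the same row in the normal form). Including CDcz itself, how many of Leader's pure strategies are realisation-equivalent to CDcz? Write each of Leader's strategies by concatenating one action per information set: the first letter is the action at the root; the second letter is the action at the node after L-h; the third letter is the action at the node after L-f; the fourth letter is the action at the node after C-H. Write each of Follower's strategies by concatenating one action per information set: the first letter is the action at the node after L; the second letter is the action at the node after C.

6

Row for CDcz (columns hH, hT, fH, fT): (2,3) (3,5) (2,3) (3,5).
Under CDcz, Leader's choice at the node after L-h and at the node after L-f can never be reached regardless of what Follower does, so varying those choices leaves every outcome unchanged.
Holding the reachable choices fixed and varying the unreachable ones freely already gives 2 × 3 = 6 equivalent strategies.
No other strategy reproduces this row, so those 6 are the full class: CWez, CWdz, CWcz, CDez, CDdz, CDcz.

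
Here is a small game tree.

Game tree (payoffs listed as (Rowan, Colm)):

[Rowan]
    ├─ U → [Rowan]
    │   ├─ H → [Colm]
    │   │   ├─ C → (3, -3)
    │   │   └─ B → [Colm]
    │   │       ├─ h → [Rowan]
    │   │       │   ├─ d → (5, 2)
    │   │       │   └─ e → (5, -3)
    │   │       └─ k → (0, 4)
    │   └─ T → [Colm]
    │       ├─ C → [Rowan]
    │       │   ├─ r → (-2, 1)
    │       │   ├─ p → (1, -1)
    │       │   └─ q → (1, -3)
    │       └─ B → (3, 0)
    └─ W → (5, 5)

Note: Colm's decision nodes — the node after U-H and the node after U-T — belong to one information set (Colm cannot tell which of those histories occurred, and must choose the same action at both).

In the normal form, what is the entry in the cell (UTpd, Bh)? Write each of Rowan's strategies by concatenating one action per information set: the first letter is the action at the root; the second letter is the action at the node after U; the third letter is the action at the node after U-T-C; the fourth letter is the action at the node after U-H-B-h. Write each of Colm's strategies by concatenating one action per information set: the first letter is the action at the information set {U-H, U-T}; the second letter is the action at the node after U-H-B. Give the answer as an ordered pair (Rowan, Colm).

(3, 0)

Trace the play path from the root:
  Rowan plays U
  Rowan plays T at [U]
  Colm plays B at [U-T]
→ terminal payoff (3, 0).
(Rowan's choice at the node after U-T-C is never reached on this path, so it doesn't affect the outcome.)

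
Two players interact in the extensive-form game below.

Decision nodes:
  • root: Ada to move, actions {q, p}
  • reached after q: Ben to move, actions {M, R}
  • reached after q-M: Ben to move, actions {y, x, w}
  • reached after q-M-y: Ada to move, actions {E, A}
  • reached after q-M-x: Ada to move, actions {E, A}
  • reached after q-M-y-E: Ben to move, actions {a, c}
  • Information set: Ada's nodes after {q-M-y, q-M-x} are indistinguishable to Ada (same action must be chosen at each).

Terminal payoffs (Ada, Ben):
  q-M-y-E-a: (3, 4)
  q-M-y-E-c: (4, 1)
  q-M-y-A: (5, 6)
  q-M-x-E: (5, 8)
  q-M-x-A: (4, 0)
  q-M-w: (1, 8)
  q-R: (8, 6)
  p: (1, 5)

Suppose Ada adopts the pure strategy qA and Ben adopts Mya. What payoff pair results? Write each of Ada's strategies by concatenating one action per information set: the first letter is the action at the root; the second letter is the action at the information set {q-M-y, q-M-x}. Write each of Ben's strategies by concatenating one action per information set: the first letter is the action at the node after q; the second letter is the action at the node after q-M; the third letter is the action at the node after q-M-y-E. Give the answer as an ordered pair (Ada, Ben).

Trace the play path from the root:
  Ada plays q
  Ben plays M at [q]
  Ben plays y at [q-M]
  Ada plays A at [q-M-y]
→ terminal payoff (5, 6).
(Ben's choice at the node after q-M-y-E is never reached on this path, so it doesn't affect the outcome.)

(5, 6)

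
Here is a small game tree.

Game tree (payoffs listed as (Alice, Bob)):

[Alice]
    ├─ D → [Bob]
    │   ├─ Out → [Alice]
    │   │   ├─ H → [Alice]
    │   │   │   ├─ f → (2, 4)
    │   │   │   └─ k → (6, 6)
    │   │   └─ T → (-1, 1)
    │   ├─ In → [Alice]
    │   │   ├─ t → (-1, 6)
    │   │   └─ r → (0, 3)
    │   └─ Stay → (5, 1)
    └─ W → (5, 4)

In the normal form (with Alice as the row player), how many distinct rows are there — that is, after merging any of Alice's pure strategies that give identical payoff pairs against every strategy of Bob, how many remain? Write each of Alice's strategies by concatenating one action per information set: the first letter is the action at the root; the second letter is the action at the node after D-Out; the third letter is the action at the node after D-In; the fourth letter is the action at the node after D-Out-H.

7

Alice has 16 pure strategies: DHtf, DHtk, DHrf, DHrk, DTtf, DTtk, DTrf, DTrk, WHtf, WHtk, WHrf, WHrk, WTtf, WTtk, WTrf, WTrk. Columns: Out, In, Stay.
{DHtf} → row (2,4) (-1,6) (5,1)
{DHtk} → row (6,6) (-1,6) (5,1)
{DHrf} → row (2,4) (0,3) (5,1)
{DHrk} → row (6,6) (0,3) (5,1)
{DTtf, DTtk} → row (-1,1) (-1,6) (5,1)
{DTrf, DTrk} → row (-1,1) (0,3) (5,1)
{WHtf, WHtk, WHrf, WHrk, WTtf, WTtk, WTrf, WTrk} → row (5,4) (5,4) (5,4)
That's 7 distinct rows out of 16 strategies.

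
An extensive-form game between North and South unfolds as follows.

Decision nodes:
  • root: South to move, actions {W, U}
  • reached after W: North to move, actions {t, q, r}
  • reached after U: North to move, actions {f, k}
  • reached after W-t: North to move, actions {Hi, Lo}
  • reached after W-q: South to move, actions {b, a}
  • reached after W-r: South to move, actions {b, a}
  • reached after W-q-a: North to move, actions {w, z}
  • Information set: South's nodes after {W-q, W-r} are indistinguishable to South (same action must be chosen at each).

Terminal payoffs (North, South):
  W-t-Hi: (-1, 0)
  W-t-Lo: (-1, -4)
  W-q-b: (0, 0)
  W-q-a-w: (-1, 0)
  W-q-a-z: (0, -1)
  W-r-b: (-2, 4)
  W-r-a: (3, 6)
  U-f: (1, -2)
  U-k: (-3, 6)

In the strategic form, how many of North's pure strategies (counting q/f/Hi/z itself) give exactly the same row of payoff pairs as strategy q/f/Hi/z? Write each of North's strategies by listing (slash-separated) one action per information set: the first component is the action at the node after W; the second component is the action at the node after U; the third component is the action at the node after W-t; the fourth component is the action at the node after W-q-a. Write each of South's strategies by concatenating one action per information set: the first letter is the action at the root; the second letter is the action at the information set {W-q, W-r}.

Row for q/f/Hi/z (columns Wb, Wa, Ub, Ua): (0,0) (0,-1) (1,-2) (1,-2).
Under q/f/Hi/z, North's choice at the node after W-t can never be reached regardless of what South does, so varying those choices leaves every outcome unchanged.
Holding the reachable choices fixed and varying the unreachable one freely already gives 2 equivalent strategies.
No other strategy reproduces this row, so those 2 are the full class: q/f/Hi/z, q/f/Lo/z.

2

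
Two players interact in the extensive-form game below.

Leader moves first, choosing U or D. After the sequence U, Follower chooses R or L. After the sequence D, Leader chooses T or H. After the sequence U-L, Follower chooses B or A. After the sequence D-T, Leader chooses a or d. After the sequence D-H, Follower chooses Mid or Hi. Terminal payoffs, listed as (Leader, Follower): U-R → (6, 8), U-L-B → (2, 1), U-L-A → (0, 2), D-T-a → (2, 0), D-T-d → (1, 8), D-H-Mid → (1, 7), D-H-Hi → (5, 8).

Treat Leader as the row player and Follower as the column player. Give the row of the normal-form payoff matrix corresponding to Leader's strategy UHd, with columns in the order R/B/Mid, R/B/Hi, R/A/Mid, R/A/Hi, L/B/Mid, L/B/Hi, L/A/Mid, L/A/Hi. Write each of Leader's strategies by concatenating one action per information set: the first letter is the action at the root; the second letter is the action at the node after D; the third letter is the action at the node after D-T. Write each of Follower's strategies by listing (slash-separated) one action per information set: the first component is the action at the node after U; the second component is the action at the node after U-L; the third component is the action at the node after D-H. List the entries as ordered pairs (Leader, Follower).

vs R/B/Mid: Leader plays U → Follower plays R at [U] → (6, 8)
vs R/B/Hi: Leader plays U → Follower plays R at [U] → (6, 8)
vs R/A/Mid: Leader plays U → Follower plays R at [U] → (6, 8)
vs R/A/Hi: Leader plays U → Follower plays R at [U] → (6, 8)
vs L/B/Mid: Leader plays U → Follower plays L at [U] → Follower plays B at [U-L] → (2, 1)
vs L/B/Hi: Leader plays U → Follower plays L at [U] → Follower plays B at [U-L] → (2, 1)
vs L/A/Mid: Leader plays U → Follower plays L at [U] → Follower plays A at [U-L] → (0, 2)
vs L/A/Hi: Leader plays U → Follower plays L at [U] → Follower plays A at [U-L] → (0, 2)

(6,8) (6,8) (6,8) (6,8) (2,1) (2,1) (0,2) (0,2)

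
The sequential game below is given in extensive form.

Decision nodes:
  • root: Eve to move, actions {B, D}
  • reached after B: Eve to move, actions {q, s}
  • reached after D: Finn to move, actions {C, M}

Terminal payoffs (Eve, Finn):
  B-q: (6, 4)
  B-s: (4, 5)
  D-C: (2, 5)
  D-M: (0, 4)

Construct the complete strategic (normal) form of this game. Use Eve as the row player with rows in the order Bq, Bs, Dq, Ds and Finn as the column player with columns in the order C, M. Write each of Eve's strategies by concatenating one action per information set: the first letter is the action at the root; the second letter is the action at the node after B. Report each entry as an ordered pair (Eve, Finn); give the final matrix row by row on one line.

Bq: (6,4) (6,4) | Bs: (4,5) (4,5) | Dq: (2,5) (0,4) | Ds: (2,5) (0,4)

            C        M
  Bq    (6,4)    (6,4)
  Bs    (4,5)    (4,5)
  Dq    (2,5)    (0,4)
  Ds    (2,5)    (0,4)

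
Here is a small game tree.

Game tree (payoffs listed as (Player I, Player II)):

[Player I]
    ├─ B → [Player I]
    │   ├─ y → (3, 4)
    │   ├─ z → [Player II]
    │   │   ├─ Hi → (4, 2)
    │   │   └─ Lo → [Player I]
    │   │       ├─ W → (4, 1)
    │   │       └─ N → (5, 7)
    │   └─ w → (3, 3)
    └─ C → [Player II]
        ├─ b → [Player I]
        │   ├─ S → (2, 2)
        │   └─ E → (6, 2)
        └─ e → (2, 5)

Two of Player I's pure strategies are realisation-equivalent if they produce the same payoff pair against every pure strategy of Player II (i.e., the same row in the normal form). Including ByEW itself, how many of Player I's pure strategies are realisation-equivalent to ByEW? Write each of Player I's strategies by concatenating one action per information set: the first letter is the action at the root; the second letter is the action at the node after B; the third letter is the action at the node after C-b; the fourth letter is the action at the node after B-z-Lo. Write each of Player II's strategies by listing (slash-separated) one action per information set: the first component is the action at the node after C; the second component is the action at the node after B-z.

4

Row for ByEW (columns b/Hi, b/Lo, e/Hi, e/Lo): (3,4) (3,4) (3,4) (3,4).
Under ByEW, Player I's choice at the node after C-b and at the node after B-z-Lo can never be reached regardless of what Player II does, so varying those choices leaves every outcome unchanged.
Holding the reachable choices fixed and varying the unreachable ones freely already gives 2 × 2 = 4 equivalent strategies.
No other strategy reproduces this row, so those 4 are the full class: BySW, BySN, ByEW, ByEN.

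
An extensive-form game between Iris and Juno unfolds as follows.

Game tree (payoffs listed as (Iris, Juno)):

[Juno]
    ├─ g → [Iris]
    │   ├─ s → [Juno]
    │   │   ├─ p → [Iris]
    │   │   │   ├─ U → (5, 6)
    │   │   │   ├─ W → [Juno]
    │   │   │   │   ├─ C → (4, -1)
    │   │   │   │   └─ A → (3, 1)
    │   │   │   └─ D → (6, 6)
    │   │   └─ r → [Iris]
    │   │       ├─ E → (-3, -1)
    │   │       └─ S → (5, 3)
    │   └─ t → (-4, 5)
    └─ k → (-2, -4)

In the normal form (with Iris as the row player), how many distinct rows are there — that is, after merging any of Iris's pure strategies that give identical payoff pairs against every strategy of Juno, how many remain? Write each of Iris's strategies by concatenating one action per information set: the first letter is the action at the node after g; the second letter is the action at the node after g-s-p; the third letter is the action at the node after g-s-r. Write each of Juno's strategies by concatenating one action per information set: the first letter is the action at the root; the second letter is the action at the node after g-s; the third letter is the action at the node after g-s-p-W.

Iris has 12 pure strategies: sUE, sUS, sWE, sWS, sDE, sDS, tUE, tUS, tWE, tWS, tDE, tDS. Columns: gpC, gpA, grC, grA, kpC, kpA, krC, krA.
{sUE} → row (5,6) (5,6) (-3,-1) (-3,-1) (-2,-4) (-2,-4) (-2,-4) (-2,-4)
{sUS} → row (5,6) (5,6) (5,3) (5,3) (-2,-4) (-2,-4) (-2,-4) (-2,-4)
{sWE} → row (4,-1) (3,1) (-3,-1) (-3,-1) (-2,-4) (-2,-4) (-2,-4) (-2,-4)
{sWS} → row (4,-1) (3,1) (5,3) (5,3) (-2,-4) (-2,-4) (-2,-4) (-2,-4)
{sDE} → row (6,6) (6,6) (-3,-1) (-3,-1) (-2,-4) (-2,-4) (-2,-4) (-2,-4)
{sDS} → row (6,6) (6,6) (5,3) (5,3) (-2,-4) (-2,-4) (-2,-4) (-2,-4)
{tUE, tUS, tWE, tWS, tDE, tDS} → row (-4,5) (-4,5) (-4,5) (-4,5) (-2,-4) (-2,-4) (-2,-4) (-2,-4)
That's 7 distinct rows out of 12 strategies.

7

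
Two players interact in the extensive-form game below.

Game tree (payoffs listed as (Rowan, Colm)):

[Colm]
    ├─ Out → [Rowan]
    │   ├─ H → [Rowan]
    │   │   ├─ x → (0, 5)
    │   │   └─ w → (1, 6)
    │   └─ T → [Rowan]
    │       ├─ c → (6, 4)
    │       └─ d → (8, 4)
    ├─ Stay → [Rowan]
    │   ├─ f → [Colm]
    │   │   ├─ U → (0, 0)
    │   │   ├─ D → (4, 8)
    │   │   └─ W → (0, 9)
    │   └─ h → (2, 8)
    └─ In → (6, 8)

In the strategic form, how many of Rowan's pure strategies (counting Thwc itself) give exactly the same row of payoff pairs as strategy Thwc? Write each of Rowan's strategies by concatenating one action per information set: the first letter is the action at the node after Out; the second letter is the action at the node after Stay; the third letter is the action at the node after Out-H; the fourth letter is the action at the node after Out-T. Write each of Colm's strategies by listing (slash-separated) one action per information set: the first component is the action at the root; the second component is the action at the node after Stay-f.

Row for Thwc (columns Out/U, Out/D, Out/W, Stay/U, Stay/D, Stay/W, In/U, In/D, In/W): (6,4) (6,4) (6,4) (2,8) (2,8) (2,8) (6,8) (6,8) (6,8).
Under Thwc, Rowan's choice at the node after Out-H can never be reached regardless of what Colm does, so varying those choices leaves every outcome unchanged.
Holding the reachable choices fixed and varying the unreachable one freely already gives 2 equivalent strategies.
No other strategy reproduces this row, so those 2 are the full class: Thxc, Thwc.

2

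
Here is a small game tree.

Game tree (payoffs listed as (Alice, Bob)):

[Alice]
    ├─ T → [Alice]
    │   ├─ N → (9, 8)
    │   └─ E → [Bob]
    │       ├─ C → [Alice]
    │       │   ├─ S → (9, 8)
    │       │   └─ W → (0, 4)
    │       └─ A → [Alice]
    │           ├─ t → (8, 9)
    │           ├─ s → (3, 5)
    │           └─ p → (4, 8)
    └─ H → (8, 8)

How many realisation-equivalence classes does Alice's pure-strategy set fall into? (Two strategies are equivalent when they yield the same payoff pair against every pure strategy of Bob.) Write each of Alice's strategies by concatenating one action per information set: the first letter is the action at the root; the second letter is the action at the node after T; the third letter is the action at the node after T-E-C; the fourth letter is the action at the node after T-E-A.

Alice has 24 pure strategies: TNSt, TNSs, TNSp, TNWt, TNWs, TNWp, TESt, TESs, TESp, TEWt, TEWs, TEWp, HNSt, HNSs, HNSp, HNWt, HNWs, HNWp, HESt, HESs, HESp, HEWt, HEWs, HEWp. Columns: C, A.
{TNSt, TNSs, TNSp, TNWt, TNWs, TNWp} → row (9,8) (9,8)
{TESt} → row (9,8) (8,9)
{TESs} → row (9,8) (3,5)
{TESp} → row (9,8) (4,8)
{TEWt} → row (0,4) (8,9)
{TEWs} → row (0,4) (3,5)
{TEWp} → row (0,4) (4,8)
{HNSt, HNSs, HNSp, HNWt, HNWs, HNWp, HESt, HESs, HESp, HEWt, HEWs, HEWp} → row (8,8) (8,8)
That's 8 distinct rows out of 24 strategies.

8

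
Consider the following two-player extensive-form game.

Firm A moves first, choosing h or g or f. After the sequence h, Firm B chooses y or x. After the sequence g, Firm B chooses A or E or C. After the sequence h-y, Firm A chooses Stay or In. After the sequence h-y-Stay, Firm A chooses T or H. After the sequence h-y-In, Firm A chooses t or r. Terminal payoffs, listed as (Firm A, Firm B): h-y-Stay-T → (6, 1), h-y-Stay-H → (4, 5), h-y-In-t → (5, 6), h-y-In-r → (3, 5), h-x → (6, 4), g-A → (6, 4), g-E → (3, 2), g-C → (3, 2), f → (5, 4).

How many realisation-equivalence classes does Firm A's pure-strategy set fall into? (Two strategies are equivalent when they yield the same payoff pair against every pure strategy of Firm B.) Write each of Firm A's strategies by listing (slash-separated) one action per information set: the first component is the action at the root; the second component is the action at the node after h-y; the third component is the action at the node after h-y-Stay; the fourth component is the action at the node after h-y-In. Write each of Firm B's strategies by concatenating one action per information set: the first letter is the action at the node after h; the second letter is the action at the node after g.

Firm A has 24 pure strategies: h/Stay/T/t, h/Stay/T/r, h/Stay/H/t, h/Stay/H/r, h/In/T/t, h/In/T/r, h/In/H/t, h/In/H/r, g/Stay/T/t, g/Stay/T/r, g/Stay/H/t, g/Stay/H/r, g/In/T/t, g/In/T/r, g/In/H/t, g/In/H/r, f/Stay/T/t, f/Stay/T/r, f/Stay/H/t, f/Stay/H/r, f/In/T/t, f/In/T/r, f/In/H/t, f/In/H/r. Columns: yA, yE, yC, xA, xE, xC.
{h/Stay/T/t, h/Stay/T/r} → row (6,1) (6,1) (6,1) (6,4) (6,4) (6,4)
{h/Stay/H/t, h/Stay/H/r} → row (4,5) (4,5) (4,5) (6,4) (6,4) (6,4)
{h/In/T/t, h/In/H/t} → row (5,6) (5,6) (5,6) (6,4) (6,4) (6,4)
{h/In/T/r, h/In/H/r} → row (3,5) (3,5) (3,5) (6,4) (6,4) (6,4)
{g/Stay/T/t, g/Stay/T/r, g/Stay/H/t, g/Stay/H/r, g/In/T/t, g/In/T/r, g/In/H/t, g/In/H/r} → row (6,4) (3,2) (3,2) (6,4) (3,2) (3,2)
{f/Stay/T/t, f/Stay/T/r, f/Stay/H/t, f/Stay/H/r, f/In/T/t, f/In/T/r, f/In/H/t, f/In/H/r} → row (5,4) (5,4) (5,4) (5,4) (5,4) (5,4)
That's 6 distinct rows out of 24 strategies.

6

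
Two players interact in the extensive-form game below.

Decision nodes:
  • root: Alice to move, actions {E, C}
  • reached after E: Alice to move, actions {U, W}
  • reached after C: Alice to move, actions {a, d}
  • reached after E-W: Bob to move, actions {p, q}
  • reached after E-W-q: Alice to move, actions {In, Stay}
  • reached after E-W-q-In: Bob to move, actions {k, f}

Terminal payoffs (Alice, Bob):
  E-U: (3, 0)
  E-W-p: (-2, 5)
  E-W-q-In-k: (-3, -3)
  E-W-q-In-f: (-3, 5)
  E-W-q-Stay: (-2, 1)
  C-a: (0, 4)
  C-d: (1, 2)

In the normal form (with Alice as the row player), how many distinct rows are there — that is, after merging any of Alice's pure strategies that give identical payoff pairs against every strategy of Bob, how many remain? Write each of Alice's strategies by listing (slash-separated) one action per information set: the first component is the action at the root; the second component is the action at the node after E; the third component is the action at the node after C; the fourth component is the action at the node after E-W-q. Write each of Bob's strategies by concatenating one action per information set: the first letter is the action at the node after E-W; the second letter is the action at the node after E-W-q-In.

5

Alice has 16 pure strategies: E/U/a/In, E/U/a/Stay, E/U/d/In, E/U/d/Stay, E/W/a/In, E/W/a/Stay, E/W/d/In, E/W/d/Stay, C/U/a/In, C/U/a/Stay, C/U/d/In, C/U/d/Stay, C/W/a/In, C/W/a/Stay, C/W/d/In, C/W/d/Stay. Columns: pk, pf, qk, qf.
{E/U/a/In, E/U/a/Stay, E/U/d/In, E/U/d/Stay} → row (3,0) (3,0) (3,0) (3,0)
{E/W/a/In, E/W/d/In} → row (-2,5) (-2,5) (-3,-3) (-3,5)
{E/W/a/Stay, E/W/d/Stay} → row (-2,5) (-2,5) (-2,1) (-2,1)
{C/U/a/In, C/U/a/Stay, C/W/a/In, C/W/a/Stay} → row (0,4) (0,4) (0,4) (0,4)
{C/U/d/In, C/U/d/Stay, C/W/d/In, C/W/d/Stay} → row (1,2) (1,2) (1,2) (1,2)
That's 5 distinct rows out of 16 strategies.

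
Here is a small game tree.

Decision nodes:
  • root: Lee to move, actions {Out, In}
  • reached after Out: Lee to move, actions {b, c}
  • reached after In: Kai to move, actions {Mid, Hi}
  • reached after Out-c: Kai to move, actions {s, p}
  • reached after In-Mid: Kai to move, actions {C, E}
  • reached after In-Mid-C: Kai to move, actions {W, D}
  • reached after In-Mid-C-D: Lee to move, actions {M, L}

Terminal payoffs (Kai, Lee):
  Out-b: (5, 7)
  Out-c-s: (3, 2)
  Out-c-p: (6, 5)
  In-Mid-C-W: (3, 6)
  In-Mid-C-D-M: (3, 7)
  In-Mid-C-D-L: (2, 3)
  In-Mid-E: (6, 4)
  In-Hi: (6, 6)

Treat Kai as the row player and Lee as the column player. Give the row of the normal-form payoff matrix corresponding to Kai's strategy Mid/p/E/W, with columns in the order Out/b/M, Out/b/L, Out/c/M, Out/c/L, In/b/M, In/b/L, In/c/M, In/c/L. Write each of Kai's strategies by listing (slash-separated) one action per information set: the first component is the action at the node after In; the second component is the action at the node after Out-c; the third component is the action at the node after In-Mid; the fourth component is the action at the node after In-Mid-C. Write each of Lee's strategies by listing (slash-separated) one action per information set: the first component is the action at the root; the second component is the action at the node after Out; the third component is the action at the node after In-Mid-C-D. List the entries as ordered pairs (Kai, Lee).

(5,7) (5,7) (6,5) (6,5) (6,4) (6,4) (6,4) (6,4)

vs Out/b/M: Lee plays Out → Lee plays b at [Out] → (5, 7)
vs Out/b/L: Lee plays Out → Lee plays b at [Out] → (5, 7)
vs Out/c/M: Lee plays Out → Lee plays c at [Out] → Kai plays p at [Out-c] → (6, 5)
vs Out/c/L: Lee plays Out → Lee plays c at [Out] → Kai plays p at [Out-c] → (6, 5)
vs In/b/M: Lee plays In → Kai plays Mid at [In] → Kai plays E at [In-Mid] → (6, 4)
vs In/b/L: Lee plays In → Kai plays Mid at [In] → Kai plays E at [In-Mid] → (6, 4)
vs In/c/M: Lee plays In → Kai plays Mid at [In] → Kai plays E at [In-Mid] → (6, 4)
vs In/c/L: Lee plays In → Kai plays Mid at [In] → Kai plays E at [In-Mid] → (6, 4)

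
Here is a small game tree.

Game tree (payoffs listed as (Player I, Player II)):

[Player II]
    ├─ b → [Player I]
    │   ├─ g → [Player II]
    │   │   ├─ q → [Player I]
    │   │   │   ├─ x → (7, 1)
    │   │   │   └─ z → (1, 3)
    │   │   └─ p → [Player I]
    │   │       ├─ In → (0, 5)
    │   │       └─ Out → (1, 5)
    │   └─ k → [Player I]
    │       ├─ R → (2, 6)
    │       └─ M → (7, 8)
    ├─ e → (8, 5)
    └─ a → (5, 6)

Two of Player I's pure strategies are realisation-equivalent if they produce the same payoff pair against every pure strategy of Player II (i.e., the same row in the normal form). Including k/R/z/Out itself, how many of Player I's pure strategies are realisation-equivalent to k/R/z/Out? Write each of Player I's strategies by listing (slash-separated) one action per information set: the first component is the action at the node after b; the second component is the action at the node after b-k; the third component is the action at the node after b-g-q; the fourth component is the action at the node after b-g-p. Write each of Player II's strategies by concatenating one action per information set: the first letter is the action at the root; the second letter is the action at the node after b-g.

4

Row for k/R/z/Out (columns bq, bp, eq, ep, aq, ap): (2,6) (2,6) (8,5) (8,5) (5,6) (5,6).
Under k/R/z/Out, Player I's choice at the node after b-g-q and at the node after b-g-p can never be reached regardless of what Player II does, so varying those choices leaves every outcome unchanged.
Holding the reachable choices fixed and varying the unreachable ones freely already gives 2 × 2 = 4 equivalent strategies.
No other strategy reproduces this row, so those 4 are the full class: k/R/x/In, k/R/x/Out, k/R/z/In, k/R/z/Out.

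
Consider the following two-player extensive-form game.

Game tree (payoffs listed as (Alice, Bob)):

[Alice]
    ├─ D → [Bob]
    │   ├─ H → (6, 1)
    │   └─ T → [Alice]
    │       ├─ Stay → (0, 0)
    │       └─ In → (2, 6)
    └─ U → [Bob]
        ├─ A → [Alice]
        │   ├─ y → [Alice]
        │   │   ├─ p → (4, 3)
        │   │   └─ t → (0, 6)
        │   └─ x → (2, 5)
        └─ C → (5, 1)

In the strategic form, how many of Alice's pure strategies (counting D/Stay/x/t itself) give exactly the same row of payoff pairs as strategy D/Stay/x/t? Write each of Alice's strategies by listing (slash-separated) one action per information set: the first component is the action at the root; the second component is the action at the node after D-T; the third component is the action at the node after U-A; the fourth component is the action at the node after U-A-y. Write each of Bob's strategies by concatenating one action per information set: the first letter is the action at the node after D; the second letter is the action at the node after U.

Row for D/Stay/x/t (columns HA, HC, TA, TC): (6,1) (6,1) (0,0) (0,0).
Under D/Stay/x/t, Alice's choice at the node after U-A and at the node after U-A-y can never be reached regardless of what Bob does, so varying those choices leaves every outcome unchanged.
Holding the reachable choices fixed and varying the unreachable ones freely already gives 2 × 2 = 4 equivalent strategies.
No other strategy reproduces this row, so those 4 are the full class: D/Stay/y/p, D/Stay/y/t, D/Stay/x/p, D/Stay/x/t.

4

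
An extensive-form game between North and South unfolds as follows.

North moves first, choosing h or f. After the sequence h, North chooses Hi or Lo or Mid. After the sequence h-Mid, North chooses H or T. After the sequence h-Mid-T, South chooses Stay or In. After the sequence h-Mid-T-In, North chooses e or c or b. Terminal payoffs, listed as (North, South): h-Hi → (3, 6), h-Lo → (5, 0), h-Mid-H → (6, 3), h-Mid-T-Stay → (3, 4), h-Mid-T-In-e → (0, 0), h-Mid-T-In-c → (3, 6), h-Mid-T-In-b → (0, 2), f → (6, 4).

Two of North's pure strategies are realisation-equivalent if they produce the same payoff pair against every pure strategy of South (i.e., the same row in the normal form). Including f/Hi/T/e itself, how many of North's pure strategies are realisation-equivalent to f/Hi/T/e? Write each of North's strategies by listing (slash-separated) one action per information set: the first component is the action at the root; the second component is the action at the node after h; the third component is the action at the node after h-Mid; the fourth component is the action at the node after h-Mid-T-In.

18

Row for f/Hi/T/e (columns Stay, In): (6,4) (6,4).
Under f/Hi/T/e, North's choice at the node after h and at the node after h-Mid and at the node after h-Mid-T-In can never be reached regardless of what South does, so varying those choices leaves every outcome unchanged.
Holding the reachable choices fixed and varying the unreachable ones freely already gives 3 × 2 × 3 = 18 equivalent strategies.
No other strategy reproduces this row, so those 18 are the full class: f/Hi/H/e, f/Hi/H/c, f/Hi/H/b, f/Hi/T/e, f/Hi/T/c, f/Hi/T/b, f/Lo/H/e, f/Lo/H/c, f/Lo/H/b, f/Lo/T/e, f/Lo/T/c, f/Lo/T/b, f/Mid/H/e, f/Mid/H/c, f/Mid/H/b, f/Mid/T/e, f/Mid/T/c, f/Mid/T/b.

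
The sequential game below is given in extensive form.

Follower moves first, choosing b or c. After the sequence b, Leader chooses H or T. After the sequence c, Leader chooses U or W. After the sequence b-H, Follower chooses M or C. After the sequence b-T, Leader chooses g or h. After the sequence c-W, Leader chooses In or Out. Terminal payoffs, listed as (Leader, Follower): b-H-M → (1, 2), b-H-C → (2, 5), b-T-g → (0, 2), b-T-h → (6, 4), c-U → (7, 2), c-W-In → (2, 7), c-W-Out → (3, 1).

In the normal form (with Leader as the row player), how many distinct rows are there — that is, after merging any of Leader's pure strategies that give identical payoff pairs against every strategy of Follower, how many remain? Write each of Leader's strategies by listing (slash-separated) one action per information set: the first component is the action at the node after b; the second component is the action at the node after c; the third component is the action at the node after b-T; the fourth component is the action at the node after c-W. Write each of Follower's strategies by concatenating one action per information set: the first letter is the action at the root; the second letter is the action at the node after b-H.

9

Leader has 16 pure strategies: H/U/g/In, H/U/g/Out, H/U/h/In, H/U/h/Out, H/W/g/In, H/W/g/Out, H/W/h/In, H/W/h/Out, T/U/g/In, T/U/g/Out, T/U/h/In, T/U/h/Out, T/W/g/In, T/W/g/Out, T/W/h/In, T/W/h/Out. Columns: bM, bC, cM, cC.
{H/U/g/In, H/U/g/Out, H/U/h/In, H/U/h/Out} → row (1,2) (2,5) (7,2) (7,2)
{H/W/g/In, H/W/h/In} → row (1,2) (2,5) (2,7) (2,7)
{H/W/g/Out, H/W/h/Out} → row (1,2) (2,5) (3,1) (3,1)
{T/U/g/In, T/U/g/Out} → row (0,2) (0,2) (7,2) (7,2)
{T/U/h/In, T/U/h/Out} → row (6,4) (6,4) (7,2) (7,2)
{T/W/g/In} → row (0,2) (0,2) (2,7) (2,7)
{T/W/g/Out} → row (0,2) (0,2) (3,1) (3,1)
{T/W/h/In} → row (6,4) (6,4) (2,7) (2,7)
{T/W/h/Out} → row (6,4) (6,4) (3,1) (3,1)
That's 9 distinct rows out of 16 strategies.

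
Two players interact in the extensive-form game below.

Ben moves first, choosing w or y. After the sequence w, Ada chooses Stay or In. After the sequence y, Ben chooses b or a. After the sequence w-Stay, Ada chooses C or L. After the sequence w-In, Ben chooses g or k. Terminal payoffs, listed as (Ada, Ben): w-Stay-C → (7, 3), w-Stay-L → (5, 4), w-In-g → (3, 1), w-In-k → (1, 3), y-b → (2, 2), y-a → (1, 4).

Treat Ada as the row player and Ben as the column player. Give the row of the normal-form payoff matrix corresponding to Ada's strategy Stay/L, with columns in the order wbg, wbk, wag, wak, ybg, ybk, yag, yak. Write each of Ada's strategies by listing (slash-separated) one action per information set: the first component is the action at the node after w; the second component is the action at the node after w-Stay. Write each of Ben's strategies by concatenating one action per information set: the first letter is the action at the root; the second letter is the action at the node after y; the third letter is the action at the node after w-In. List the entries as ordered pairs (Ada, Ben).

vs wbg: Ben plays w → Ada plays Stay at [w] → Ada plays L at [w-Stay] → (5, 4)
vs wbk: Ben plays w → Ada plays Stay at [w] → Ada plays L at [w-Stay] → (5, 4)
vs wag: Ben plays w → Ada plays Stay at [w] → Ada plays L at [w-Stay] → (5, 4)
vs wak: Ben plays w → Ada plays Stay at [w] → Ada plays L at [w-Stay] → (5, 4)
vs ybg: Ben plays y → Ben plays b at [y] → (2, 2)
vs ybk: Ben plays y → Ben plays b at [y] → (2, 2)
vs yag: Ben plays y → Ben plays a at [y] → (1, 4)
vs yak: Ben plays y → Ben plays a at [y] → (1, 4)

(5,4) (5,4) (5,4) (5,4) (2,2) (2,2) (1,4) (1,4)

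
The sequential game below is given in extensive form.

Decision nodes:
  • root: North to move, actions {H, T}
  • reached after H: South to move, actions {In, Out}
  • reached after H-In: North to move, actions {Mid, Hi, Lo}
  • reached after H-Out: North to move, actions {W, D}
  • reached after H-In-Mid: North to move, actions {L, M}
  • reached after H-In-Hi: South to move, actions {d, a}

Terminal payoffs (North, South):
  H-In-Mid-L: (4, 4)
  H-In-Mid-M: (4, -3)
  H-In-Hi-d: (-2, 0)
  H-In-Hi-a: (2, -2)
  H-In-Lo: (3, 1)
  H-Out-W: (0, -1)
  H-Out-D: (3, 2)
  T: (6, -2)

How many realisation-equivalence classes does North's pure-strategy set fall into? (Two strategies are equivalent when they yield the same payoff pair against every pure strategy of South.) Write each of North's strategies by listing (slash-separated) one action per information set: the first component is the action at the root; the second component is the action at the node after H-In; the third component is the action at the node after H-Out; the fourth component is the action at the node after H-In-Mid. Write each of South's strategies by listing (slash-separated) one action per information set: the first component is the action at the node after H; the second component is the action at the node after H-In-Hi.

North has 24 pure strategies: H/Mid/W/L, H/Mid/W/M, H/Mid/D/L, H/Mid/D/M, H/Hi/W/L, H/Hi/W/M, H/Hi/D/L, H/Hi/D/M, H/Lo/W/L, H/Lo/W/M, H/Lo/D/L, H/Lo/D/M, T/Mid/W/L, T/Mid/W/M, T/Mid/D/L, T/Mid/D/M, T/Hi/W/L, T/Hi/W/M, T/Hi/D/L, T/Hi/D/M, T/Lo/W/L, T/Lo/W/M, T/Lo/D/L, T/Lo/D/M. Columns: In/d, In/a, Out/d, Out/a.
{H/Mid/W/L} → row (4,4) (4,4) (0,-1) (0,-1)
{H/Mid/W/M} → row (4,-3) (4,-3) (0,-1) (0,-1)
{H/Mid/D/L} → row (4,4) (4,4) (3,2) (3,2)
{H/Mid/D/M} → row (4,-3) (4,-3) (3,2) (3,2)
{H/Hi/W/L, H/Hi/W/M} → row (-2,0) (2,-2) (0,-1) (0,-1)
{H/Hi/D/L, H/Hi/D/M} → row (-2,0) (2,-2) (3,2) (3,2)
{H/Lo/W/L, H/Lo/W/M} → row (3,1) (3,1) (0,-1) (0,-1)
{H/Lo/D/L, H/Lo/D/M} → row (3,1) (3,1) (3,2) (3,2)
{T/Mid/W/L, T/Mid/W/M, T/Mid/D/L, T/Mid/D/M, T/Hi/W/L, T/Hi/W/M, T/Hi/D/L, T/Hi/D/M, T/Lo/W/L, T/Lo/W/M, T/Lo/D/L, T/Lo/D/M} → row (6,-2) (6,-2) (6,-2) (6,-2)
That's 9 distinct rows out of 24 strategies.

9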